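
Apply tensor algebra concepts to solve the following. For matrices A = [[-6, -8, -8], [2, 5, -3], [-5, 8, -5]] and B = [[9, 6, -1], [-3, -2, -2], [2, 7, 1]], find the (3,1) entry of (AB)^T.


(AB)^T_{ij} = (AB)_{ji} = sum_k A_{jk} B_{ki}.
For i=3, j=1 we need (AB)_{13}:
A_{11} * B_{13} = -6 * -1 = 6
A_{12} * B_{23} = -8 * -2 = 16
A_{13} * B_{33} = -8 * 1 = -8
Sum = 6 + 16 + -8 = 14

14


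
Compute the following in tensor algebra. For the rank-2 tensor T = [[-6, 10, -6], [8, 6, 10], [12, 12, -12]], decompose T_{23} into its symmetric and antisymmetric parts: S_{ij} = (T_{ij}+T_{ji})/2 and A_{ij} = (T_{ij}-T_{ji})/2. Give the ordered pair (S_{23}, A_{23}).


T_{23} = 10
T_{32} = 12
S_{23} = (10 + 12)/2 = 22/2 = 11
A_{23} = (10 - 12)/2 = -2/2 = -1
Check: S + A = 11 + -1 = 10 = T_{23}.

(11, -1)


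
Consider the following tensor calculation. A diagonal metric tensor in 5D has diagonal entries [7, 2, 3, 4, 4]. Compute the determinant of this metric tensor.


For a diagonal metric, the determinant is the product of diagonal entries.
Diagonal entries: 7, 2, 3, 4, 4
det(g) = 7 * 2 * 3 * 4 * 4 = 672

672


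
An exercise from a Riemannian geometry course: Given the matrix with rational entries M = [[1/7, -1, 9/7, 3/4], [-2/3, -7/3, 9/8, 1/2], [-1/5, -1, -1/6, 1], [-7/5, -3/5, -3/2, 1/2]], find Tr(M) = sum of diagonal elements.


The trace is the sum of diagonal entries.
Diagonal: M[1,1] = 1/7, M[2,2] = -7/3, M[3,3] = -1/6, M[4,4] = 1/2
Tr(M) = 1/7 + -7/3 + -1/6 + 1/2
Computing step by step:
After adding M[1,1]: 1/7
After adding M[2,2]: -46/21
After adding M[3,3]: -33/14
After adding M[4,4]: -13/7
Tr(M) = -13/7

-13/7


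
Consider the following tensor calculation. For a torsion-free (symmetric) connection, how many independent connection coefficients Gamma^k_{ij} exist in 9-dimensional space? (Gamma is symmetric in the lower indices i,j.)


Christoffel symbols Gamma^k_{ij} are symmetric in i,j, so there are d * d(d+1)/2 independent symbols.
d = 9
d(d+1)/2 = 9 * 10 / 2 = 45
Total = 9 * 45 = 405

405


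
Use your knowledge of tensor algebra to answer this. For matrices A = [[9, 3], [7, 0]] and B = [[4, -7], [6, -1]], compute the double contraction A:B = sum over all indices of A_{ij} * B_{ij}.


A:B = sum over all i,j of A_{ij} * B_{ij}.
Row 1: 9*4=36, 3*-7=-21 => row sum = 15
Row 2: 7*6=42, 0*-1=0 => row sum = 42
Total = 15 + 42 = 57

57


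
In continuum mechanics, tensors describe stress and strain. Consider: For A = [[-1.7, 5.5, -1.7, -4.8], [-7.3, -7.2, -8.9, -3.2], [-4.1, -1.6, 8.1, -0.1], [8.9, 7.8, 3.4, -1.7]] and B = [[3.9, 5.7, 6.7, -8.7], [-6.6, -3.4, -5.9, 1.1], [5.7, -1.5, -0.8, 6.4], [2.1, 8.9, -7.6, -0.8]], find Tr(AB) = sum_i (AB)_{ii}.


Tr(AB) = sum_i (AB)_{ii} where (AB)_{ii} = sum_k A_{ik} B_{ki}.
(AB)_{11} = -1.7*3.9 + 5.5*-6.6 + -1.7*5.7 + -4.8*2.1 = -62.7
(AB)_{22} = -7.3*5.7 + -7.2*-3.4 + -8.9*-1.5 + -3.2*8.9 = -32.26
(AB)_{33} = -4.1*6.7 + -1.6*-5.9 + 8.1*-0.8 + -0.1*-7.6 = -23.75
(AB)_{44} = 8.9*-8.7 + 7.8*1.1 + 3.4*6.4 + -1.7*-0.8 = -45.73
Tr(AB) = -62.7 + -32.26 + -23.75 + -45.73 = -164.44

-164.44


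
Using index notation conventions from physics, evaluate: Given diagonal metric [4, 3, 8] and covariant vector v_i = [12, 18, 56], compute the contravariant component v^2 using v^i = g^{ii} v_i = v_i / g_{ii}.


To raise an index with a diagonal metric: v^i = v_i / g_{ii}.
For index 2: v_2 = 18, g_{22} = 3
v^2 = 18 / 3 = 6

6


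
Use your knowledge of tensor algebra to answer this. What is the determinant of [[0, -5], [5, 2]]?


For a 2x2 matrix [[a, b], [c, d]], det = a*d - b*c.
a = 0, b = -5, c = 5, d = 2
a*d = 0 * 2 = 0
b*c = -5 * 5 = -25
det = 0 - -25 = 25

25


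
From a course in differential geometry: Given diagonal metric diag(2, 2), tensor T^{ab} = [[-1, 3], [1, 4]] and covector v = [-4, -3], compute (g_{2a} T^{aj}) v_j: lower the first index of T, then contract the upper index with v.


Step 1: lower the first index. For a diagonal metric, g_{ia} T^{aj} = g_{ii} T^{ij} (no sum on i).
g_{22} = 2
S_2{}^1 = 2 * T^{21} = 2 * 1 = 2
S_2{}^2 = 2 * T^{22} = 2 * 4 = 8
Step 2: contract S_2{}^j with v_j.
S_2{}^1 * v_1 = 2 * -4 = -8
S_2{}^2 * v_2 = 8 * -3 = -24
Result = -8 + -24 = -32

-32


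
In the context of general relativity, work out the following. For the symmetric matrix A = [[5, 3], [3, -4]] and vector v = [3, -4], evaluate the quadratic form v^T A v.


First compute Av:
(Av)_1 = 5*3 + 3*-4 = 3
(Av)_2 = 3*3 + -4*-4 = 25
Av = [3, 25]
Then v^T (Av) = 3*3 + -4*25
= 9 + -100 = -91

-91


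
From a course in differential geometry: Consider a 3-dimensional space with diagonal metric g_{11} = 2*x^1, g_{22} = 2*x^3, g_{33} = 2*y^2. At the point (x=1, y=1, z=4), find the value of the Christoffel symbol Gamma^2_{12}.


For a diagonal metric, Gamma^k_{ij} = (1/2) g^{kk} (dg_{ik}/dx_j + dg_{jk}/dx_i - dg_{ij}/dx_k).
The metric is diagonal, so g_{ab} = 0 for a != b.
At the given point: g_{11} = 2, g_{22} = 2, g_{33} = 2
g^{22} = 1/2
dg_{12}/dx_2 = 0 (off-diagonal)
dg_{22}/dx_1 = dg_{22}/dx_1 = 6
dg_{12}/dx_2 = 0 (off-diagonal)
Numerator = 0 + 6 - 0 = 6
Gamma^2_{12} = 6 / (2 * 2) = 3/2

3/2


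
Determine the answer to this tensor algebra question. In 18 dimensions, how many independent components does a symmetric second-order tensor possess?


A symmetric rank-2 tensor in d dimensions has d(d+1)/2 independent components.
d = 18
d(d+1)/2 = 18 * 19 / 2 = 342 / 2 = 171

171


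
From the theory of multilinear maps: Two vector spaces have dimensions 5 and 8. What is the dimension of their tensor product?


The dimension of a tensor product is the product of dimensions.
dim(V) = 5, dim(W) = 8
dim(V (x) W) = 5 * 8 = 40

40


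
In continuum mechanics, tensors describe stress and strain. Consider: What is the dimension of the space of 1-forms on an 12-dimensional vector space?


The dimension of the space of p-forms on an n-dimensional space is C(n, p).
n = 12, p = 1
C(12, 1) = 12! / (1! * 11!) = 12

12


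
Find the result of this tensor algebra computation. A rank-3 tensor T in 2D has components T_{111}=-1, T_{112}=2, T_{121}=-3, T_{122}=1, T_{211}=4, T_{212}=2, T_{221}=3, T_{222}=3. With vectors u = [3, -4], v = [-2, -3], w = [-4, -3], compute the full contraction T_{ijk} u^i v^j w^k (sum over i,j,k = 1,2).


S = sum over i,j,k of T_{ijk} u_i v_j w_k. Expanding all 8 terms:
T_{111}*u_1*v_1*w_1 = -1*3*-2*-4 = -24  (running total: -24)
T_{112}*u_1*v_1*w_2 = 2*3*-2*-3 = 36  (running total: 12)
T_{121}*u_1*v_2*w_1 = -3*3*-3*-4 = -108  (running total: -96)
T_{122}*u_1*v_2*w_2 = 1*3*-3*-3 = 27  (running total: -69)
T_{211}*u_2*v_1*w_1 = 4*-4*-2*-4 = -128  (running total: -197)
T_{212}*u_2*v_1*w_2 = 2*-4*-2*-3 = -48  (running total: -245)
T_{221}*u_2*v_2*w_1 = 3*-4*-3*-4 = -144  (running total: -389)
T_{222}*u_2*v_2*w_2 = 3*-4*-3*-3 = -108  (running total: -497)
S = -497

-497


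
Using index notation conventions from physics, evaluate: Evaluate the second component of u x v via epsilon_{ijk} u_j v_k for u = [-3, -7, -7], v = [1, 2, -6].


(u x v)_2 = sum_{j,k} epsilon_{2jk} u_j v_k. Only permutations of (1,2,3) contribute; the two non-zero terms are:
eps_{213} u_1 v_3 = -1 * -3 * -6 = -18
eps_{231} u_3 v_1 = 1 * -7 * 1 = -7
(u x v)_2 = -25

-25


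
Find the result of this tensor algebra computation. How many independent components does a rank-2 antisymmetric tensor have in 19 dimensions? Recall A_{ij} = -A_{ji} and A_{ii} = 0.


An antisymmetric rank-2 tensor satisfies A_{ij} = -A_{ji}, so diagonal entries are zero.
The independent components are the upper-triangular entries: C(n, 2) = n(n-1)/2.
n = 19
C(19, 2) = 19 * 18 / 2 = 342 / 2 = 171

171


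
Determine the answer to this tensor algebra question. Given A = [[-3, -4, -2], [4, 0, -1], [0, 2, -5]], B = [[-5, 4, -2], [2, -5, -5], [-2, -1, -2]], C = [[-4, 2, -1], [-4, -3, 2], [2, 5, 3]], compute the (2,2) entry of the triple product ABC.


(ABC)_{22} = sum_m (AB)_{2m} C_{m2}. First compute row 2 of AB.
(AB)_{21} = 4*-5 + 0*2 + -1*-2 = -18
(AB)_{22} = 4*4 + 0*-5 + -1*-1 = 17
(AB)_{23} = 4*-2 + 0*-5 + -1*-2 = -6
Now contract with column 2 of C:
(AB)_{21} * C_{12} = -18 * 2 = -36
(AB)_{22} * C_{22} = 17 * -3 = -51
(AB)_{23} * C_{32} = -6 * 5 = -30
(ABC)_{22} = -36 + -51 + -30 = -117

-117


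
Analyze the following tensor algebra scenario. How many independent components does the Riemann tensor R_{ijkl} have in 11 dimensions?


The Riemann tensor in d dimensions has d^2(d^2 - 1)/12 independent components.
d = 11, so d^2 = 121
d^2 - 1 = 120
d^2(d^2 - 1) = 121 * 120 = 14520
Divide by 12: 14520 / 12 = 1210

1210


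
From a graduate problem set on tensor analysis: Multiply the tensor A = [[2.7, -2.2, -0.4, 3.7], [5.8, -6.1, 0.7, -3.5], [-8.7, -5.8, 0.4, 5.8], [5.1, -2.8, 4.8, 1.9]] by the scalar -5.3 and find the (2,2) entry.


Scalar multiplication: (cA)_{ij} = c * A_{ij}.
c = -5.3
A_{22} = -6.1
(cA)_{22} = -5.3 * -6.1 = 32.33

32.33


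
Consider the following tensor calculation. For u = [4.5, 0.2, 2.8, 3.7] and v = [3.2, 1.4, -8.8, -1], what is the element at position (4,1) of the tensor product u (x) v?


The outer product entry T_{ij} = u_i * v_j.
We need i=4, j=1.
u_4 = 3.7, v_1 = 3.2
T_{4,1} = 3.7 * 3.2 = 11.84

11.84


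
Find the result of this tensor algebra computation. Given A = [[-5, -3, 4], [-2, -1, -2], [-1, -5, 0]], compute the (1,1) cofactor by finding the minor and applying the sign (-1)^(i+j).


To find cofactor C_{11}, delete row 1 and column 1.
The resulting 2x2 submatrix is: [[-1, -2], [-5, 0]]
Minor M_{11} = -1*0 - -2*-5
  = 0 - 10 = -10
Sign = (-1)^(1+1) = (-1)^2 = 1
Cofactor C_{11} = 1 * -10 = -10

-10


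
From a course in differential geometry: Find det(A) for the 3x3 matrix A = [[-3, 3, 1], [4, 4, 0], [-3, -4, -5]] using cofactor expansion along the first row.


Expanding along the first row, det(A) = a11*M_11 - a12*M_12 + a13*M_13, where M_1j is the (1,j) minor.
Minor M_11 = 4*-5 - 0*-4 = -20
Minor M_12 = 4*-5 - 0*-3 = -20
Minor M_13 = 4*-4 - 4*-3 = -4
det = -3*(-20) - 3*(-20) + 1*(-4)
    = 60 - -60 + -4
    = 116

116


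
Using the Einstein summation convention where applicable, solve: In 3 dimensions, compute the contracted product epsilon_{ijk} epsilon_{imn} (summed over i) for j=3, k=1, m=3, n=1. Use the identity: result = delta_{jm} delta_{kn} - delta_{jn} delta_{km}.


Using the identity: epsilon_{ijk} epsilon_{imn} = delta_{jm} delta_{kn} - delta_{jn} delta_{km}.
delta_{33} = 1
delta_{11} = 1
delta_{31} = 0
delta_{13} = 0
Result = 1 * 1 - 0 * 0 = 1 - 0 = 1

1


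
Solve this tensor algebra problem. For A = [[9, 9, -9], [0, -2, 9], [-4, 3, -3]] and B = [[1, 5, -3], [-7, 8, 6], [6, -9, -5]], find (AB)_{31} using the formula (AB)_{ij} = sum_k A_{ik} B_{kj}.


(AB)_{ij} = sum_k A_{ik} B_{kj}.
For i=3, j=1:
A_{31} * B_{11} = -4 * 1 = -4
A_{32} * B_{21} = 3 * -7 = -21
A_{33} * B_{31} = -3 * 6 = -18
Sum = -4 + -21 + -18 = -43

-43


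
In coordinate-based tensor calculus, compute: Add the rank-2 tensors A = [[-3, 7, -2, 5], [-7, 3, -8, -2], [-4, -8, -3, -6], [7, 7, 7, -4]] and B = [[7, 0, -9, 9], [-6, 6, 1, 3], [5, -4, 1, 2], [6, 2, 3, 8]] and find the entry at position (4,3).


Tensor addition is component-wise: (A + B)_{ij} = A_{ij} + B_{ij}.
A_{43} = 7
B_{43} = 3
(A + B)_{43} = 7 + 3 = 10

10


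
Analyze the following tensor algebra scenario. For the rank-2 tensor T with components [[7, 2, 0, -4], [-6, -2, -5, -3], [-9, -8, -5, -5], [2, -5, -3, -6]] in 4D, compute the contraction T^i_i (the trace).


The contraction (trace) of a rank-2 tensor is the sum of its diagonal elements.
Diagonal entries: A[1,1] = 7, A[2,2] = -2, A[3,3] = -5, A[4,4] = -6
Tr(A) = 7 + -2 + -5 + -6 = -6

-6


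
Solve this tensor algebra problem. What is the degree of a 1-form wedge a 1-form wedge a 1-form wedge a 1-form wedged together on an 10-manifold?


The degree of a wedge product is the sum of the degrees of the individual forms.
Degrees: 1, 1, 1, 1
Total degree = 1 + 1 + 1 + 1 = 4

4


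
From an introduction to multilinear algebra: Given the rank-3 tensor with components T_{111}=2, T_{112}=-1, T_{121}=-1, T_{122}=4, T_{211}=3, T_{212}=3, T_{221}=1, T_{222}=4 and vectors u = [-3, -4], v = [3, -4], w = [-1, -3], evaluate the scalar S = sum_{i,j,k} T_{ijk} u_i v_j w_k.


S = sum over i,j,k of T_{ijk} u_i v_j w_k. Expanding all 8 terms:
T_{111}*u_1*v_1*w_1 = 2*-3*3*-1 = 18  (running total: 18)
T_{112}*u_1*v_1*w_2 = -1*-3*3*-3 = -27  (running total: -9)
T_{121}*u_1*v_2*w_1 = -1*-3*-4*-1 = 12  (running total: 3)
T_{122}*u_1*v_2*w_2 = 4*-3*-4*-3 = -144  (running total: -141)
T_{211}*u_2*v_1*w_1 = 3*-4*3*-1 = 36  (running total: -105)
T_{212}*u_2*v_1*w_2 = 3*-4*3*-3 = 108  (running total: 3)
T_{221}*u_2*v_2*w_1 = 1*-4*-4*-1 = -16  (running total: -13)
T_{222}*u_2*v_2*w_2 = 4*-4*-4*-3 = -192  (running total: -205)
S = -205

-205


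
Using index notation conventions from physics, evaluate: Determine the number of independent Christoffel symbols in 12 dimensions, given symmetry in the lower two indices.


Christoffel symbols Gamma^k_{ij} are symmetric in i,j, so there are d * d(d+1)/2 independent symbols.
d = 12
d(d+1)/2 = 12 * 13 / 2 = 78
Total = 12 * 78 = 936

936


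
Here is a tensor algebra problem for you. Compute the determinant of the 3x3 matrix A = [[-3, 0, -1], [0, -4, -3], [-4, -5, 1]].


Expanding along the first row, det(A) = a11*M_11 - a12*M_12 + a13*M_13, where M_1j is the (1,j) minor.
Minor M_11 = -4*1 - -3*-5 = -19
Minor M_12 = 0*1 - -3*-4 = -12
Minor M_13 = 0*-5 - -4*-4 = -16
det = -3*(-19) - 0*(-12) + -1*(-16)
    = 57 - 0 + 16
    = 73

73


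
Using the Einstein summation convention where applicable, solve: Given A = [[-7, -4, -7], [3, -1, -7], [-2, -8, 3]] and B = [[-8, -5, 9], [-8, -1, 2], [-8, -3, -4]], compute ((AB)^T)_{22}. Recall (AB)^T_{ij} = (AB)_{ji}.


(AB)^T_{ij} = (AB)_{ji} = sum_k A_{jk} B_{ki}.
For i=2, j=2 we need (AB)_{22}:
A_{21} * B_{12} = 3 * -5 = -15
A_{22} * B_{22} = -1 * -1 = 1
A_{23} * B_{32} = -7 * -3 = 21
Sum = -15 + 1 + 21 = 7

7


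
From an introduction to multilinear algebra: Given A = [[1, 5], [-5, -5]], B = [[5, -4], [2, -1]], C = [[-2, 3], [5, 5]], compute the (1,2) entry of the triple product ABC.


(ABC)_{12} = sum_m (AB)_{1m} C_{m2}. First compute row 1 of AB.
(AB)_{11} = 1*5 + 5*2 = 15
(AB)_{12} = 1*-4 + 5*-1 = -9
Now contract with column 2 of C:
(AB)_{11} * C_{12} = 15 * 3 = 45
(AB)_{12} * C_{22} = -9 * 5 = -45
(ABC)_{12} = 45 + -45 = 0

0


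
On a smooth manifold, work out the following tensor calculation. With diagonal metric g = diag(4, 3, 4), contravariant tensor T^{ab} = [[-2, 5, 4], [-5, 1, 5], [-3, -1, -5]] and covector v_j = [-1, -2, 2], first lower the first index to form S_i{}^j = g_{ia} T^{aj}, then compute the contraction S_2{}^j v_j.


Step 1: lower the first index. For a diagonal metric, g_{ia} T^{aj} = g_{ii} T^{ij} (no sum on i).
g_{22} = 3
S_2{}^1 = 3 * T^{21} = 3 * -5 = -15
S_2{}^2 = 3 * T^{22} = 3 * 1 = 3
S_2{}^3 = 3 * T^{23} = 3 * 5 = 15
Step 2: contract S_2{}^j with v_j.
S_2{}^1 * v_1 = -15 * -1 = 15
S_2{}^2 * v_2 = 3 * -2 = -6
S_2{}^3 * v_3 = 15 * 2 = 30
Result = 15 + -6 + 30 = 39

39


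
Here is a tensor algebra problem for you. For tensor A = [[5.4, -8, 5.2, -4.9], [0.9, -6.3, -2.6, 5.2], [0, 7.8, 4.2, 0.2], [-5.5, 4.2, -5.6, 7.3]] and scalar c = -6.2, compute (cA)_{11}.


Scalar multiplication: (cA)_{ij} = c * A_{ij}.
c = -6.2
A_{11} = 5.4
(cA)_{11} = -6.2 * 5.4 = -33.48

-33.48


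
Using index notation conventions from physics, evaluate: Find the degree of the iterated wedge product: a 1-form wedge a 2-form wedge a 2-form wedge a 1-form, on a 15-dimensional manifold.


The degree of a wedge product is the sum of the degrees of the individual forms.
Degrees: 1, 2, 2, 1
Total degree = 1 + 2 + 2 + 1 = 6

6


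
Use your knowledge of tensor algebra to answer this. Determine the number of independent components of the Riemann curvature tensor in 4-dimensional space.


The Riemann tensor in d dimensions has d^2(d^2 - 1)/12 independent components.
d = 4, so d^2 = 16
d^2 - 1 = 15
d^2(d^2 - 1) = 16 * 15 = 240
Divide by 12: 240 / 12 = 20

20


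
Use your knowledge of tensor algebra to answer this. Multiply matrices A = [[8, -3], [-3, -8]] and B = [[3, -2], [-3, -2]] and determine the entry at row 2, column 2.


(AB)_{ij} = sum_k A_{ik} B_{kj}.
For i=2, j=2:
A_{21} * B_{12} = -3 * -2 = 6
A_{22} * B_{22} = -8 * -2 = 16
Sum = 6 + 16 = 22

22


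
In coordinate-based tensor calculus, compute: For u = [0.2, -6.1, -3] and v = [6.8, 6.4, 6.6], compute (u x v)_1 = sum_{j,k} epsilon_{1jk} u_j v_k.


(u x v)_1 = sum_{j,k} epsilon_{1jk} u_j v_k. Only permutations of (1,2,3) contribute; the two non-zero terms are:
eps_{123} u_2 v_3 = 1 * -6.1 * 6.6 = -40.26
eps_{132} u_3 v_2 = -1 * -3 * 6.4 = 19.2
(u x v)_1 = -21.06

-21.06


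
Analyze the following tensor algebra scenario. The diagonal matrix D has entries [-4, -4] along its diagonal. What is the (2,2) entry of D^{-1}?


For a diagonal matrix, the inverse has entries (D^{-1})_{ii} = 1/d_{ii}.
The diagonal entries are: d_{11} = -4, d_{22} = -4
We need (D^{-1})_{22} = 1/d_{22} = 1/-4 = -1/4

-1/4


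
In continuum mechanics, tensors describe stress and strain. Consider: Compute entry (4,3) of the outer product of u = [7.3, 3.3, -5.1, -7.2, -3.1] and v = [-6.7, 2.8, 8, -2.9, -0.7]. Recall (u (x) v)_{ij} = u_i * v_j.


The outer product entry T_{ij} = u_i * v_j.
We need i=4, j=3.
u_4 = -7.2, v_3 = 8
T_{4,3} = -7.2 * 8 = -57.6

-57.6


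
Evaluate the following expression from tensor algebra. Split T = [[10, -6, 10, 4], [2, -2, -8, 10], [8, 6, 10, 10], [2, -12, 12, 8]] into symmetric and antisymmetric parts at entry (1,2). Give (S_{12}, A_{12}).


T_{12} = -6
T_{21} = 2
S_{12} = (-6 + 2)/2 = -4/2 = -2
A_{12} = (-6 - 2)/2 = -8/2 = -4
Check: S + A = -2 + -4 = -6 = T_{12}.

(-2, -4)


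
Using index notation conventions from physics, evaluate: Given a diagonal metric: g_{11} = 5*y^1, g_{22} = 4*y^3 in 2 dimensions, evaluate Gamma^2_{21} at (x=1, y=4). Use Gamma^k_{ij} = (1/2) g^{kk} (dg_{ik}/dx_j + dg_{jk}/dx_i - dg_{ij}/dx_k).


For a diagonal metric, Gamma^k_{ij} = (1/2) g^{kk} (dg_{ik}/dx_j + dg_{jk}/dx_i - dg_{ij}/dx_k).
The metric is diagonal, so g_{ab} = 0 for a != b.
At the given point: g_{11} = 20, g_{22} = 256
g^{22} = 1/256
dg_{22}/dx_1 = dg_{22}/dx_1 = 0
dg_{12}/dx_2 = 0 (off-diagonal)
dg_{21}/dx_2 = 0 (off-diagonal)
Numerator = 0 + 0 - 0 = 0
Gamma^2_{21} = 0 / (2 * 256) = 0

0


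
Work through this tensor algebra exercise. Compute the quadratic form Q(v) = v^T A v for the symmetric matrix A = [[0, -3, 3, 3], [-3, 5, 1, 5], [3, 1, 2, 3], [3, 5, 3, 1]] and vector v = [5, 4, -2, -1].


First compute Av:
(Av)_1 = 0*5 + -3*4 + 3*-2 + 3*-1 = -21
(Av)_2 = -3*5 + 5*4 + 1*-2 + 5*-1 = -2
(Av)_3 = 3*5 + 1*4 + 2*-2 + 3*-1 = 12
(Av)_4 = 3*5 + 5*4 + 3*-2 + 1*-1 = 28
Av = [-21, -2, 12, 28]
Then v^T (Av) = 5*-21 + 4*-2 + -2*12 + -1*28
= -105 + -8 + -24 + -28 = -165

-165


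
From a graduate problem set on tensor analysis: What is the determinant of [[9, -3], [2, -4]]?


For a 2x2 matrix [[a, b], [c, d]], det = a*d - b*c.
a = 9, b = -3, c = 2, d = -4
a*d = 9 * -4 = -36
b*c = -3 * 2 = -6
det = -36 - -6 = -30

-30


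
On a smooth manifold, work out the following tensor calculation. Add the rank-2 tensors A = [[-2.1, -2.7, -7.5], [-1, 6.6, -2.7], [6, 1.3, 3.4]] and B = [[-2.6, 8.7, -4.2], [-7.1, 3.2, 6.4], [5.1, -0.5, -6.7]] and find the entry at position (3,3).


Tensor addition is component-wise: (A + B)_{ij} = A_{ij} + B_{ij}.
A_{33} = 3.4
B_{33} = -6.7
(A + B)_{33} = 3.4 + -6.7 = -3.3

-3.3


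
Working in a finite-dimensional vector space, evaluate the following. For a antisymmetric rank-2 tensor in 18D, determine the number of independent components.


A antisymmetric rank-2 tensor in d dimensions has d(d-1)/2 independent components.
d = 18
d(d-1)/2 = 18 * 17 / 2 = 306 / 2 = 153

153


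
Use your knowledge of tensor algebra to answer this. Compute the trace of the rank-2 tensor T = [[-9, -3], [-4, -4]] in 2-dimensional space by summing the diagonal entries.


The contraction (trace) of a rank-2 tensor is the sum of its diagonal elements.
Diagonal entries: A[1,1] = -9, A[2,2] = -4
Tr(A) = -9 + -4 = -13

-13


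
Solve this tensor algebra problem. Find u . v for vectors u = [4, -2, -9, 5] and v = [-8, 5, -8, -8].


The inner product u . v = sum of u_i * v_i.
Term-by-term: 4 * -8, -2 * 5, -9 * -8, 5 * -8
Products: -32, -10, 72, -40
Sum = -32 + -10 + 72 + -40 = -10

-10


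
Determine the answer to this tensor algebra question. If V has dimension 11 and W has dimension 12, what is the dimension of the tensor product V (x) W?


The dimension of a tensor product is the product of dimensions.
dim(V) = 11, dim(W) = 12
dim(V (x) W) = 11 * 12 = 132

132


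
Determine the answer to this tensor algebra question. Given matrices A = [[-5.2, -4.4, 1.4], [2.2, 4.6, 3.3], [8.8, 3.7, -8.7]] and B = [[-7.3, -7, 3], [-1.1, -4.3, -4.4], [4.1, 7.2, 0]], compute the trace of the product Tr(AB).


Tr(AB) = sum_i (AB)_{ii} where (AB)_{ii} = sum_k A_{ik} B_{ki}.
(AB)_{11} = -5.2*-7.3 + -4.4*-1.1 + 1.4*4.1 = 48.54
(AB)_{22} = 2.2*-7 + 4.6*-4.3 + 3.3*7.2 = -11.42
(AB)_{33} = 8.8*3 + 3.7*-4.4 + -8.7*0 = 10.12
Tr(AB) = 48.54 + -11.42 + 10.12 = 47.24

47.24


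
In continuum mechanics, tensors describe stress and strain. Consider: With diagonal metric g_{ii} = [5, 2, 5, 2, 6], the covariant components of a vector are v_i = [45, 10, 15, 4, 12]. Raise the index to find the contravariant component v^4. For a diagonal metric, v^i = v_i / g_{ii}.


To raise an index with a diagonal metric: v^i = v_i / g_{ii}.
For index 4: v_4 = 4, g_{44} = 2
v^4 = 4 / 2 = 2

2


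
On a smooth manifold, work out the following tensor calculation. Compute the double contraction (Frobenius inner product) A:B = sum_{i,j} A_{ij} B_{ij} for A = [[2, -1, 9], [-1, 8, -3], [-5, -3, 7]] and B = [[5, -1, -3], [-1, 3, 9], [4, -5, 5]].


A:B = sum over all i,j of A_{ij} * B_{ij}.
Row 1: 2*5=10, -1*-1=1, 9*-3=-27 => row sum = -16
Row 2: -1*-1=1, 8*3=24, -3*9=-27 => row sum = -2
Row 3: -5*4=-20, -3*-5=15, 7*5=35 => row sum = 30
Total = -16 + -2 + 30 = 12

12


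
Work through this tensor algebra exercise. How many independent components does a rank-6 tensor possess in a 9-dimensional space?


The number of components of a rank-r tensor in d dimensions is d^r.
Here d = 9 and r = 6.
9^6 = 531441

531441


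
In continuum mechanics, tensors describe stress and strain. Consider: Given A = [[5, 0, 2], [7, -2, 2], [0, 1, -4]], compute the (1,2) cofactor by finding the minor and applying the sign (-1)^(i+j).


To find cofactor C_{12}, delete row 1 and column 2.
The resulting 2x2 submatrix is: [[7, 2], [0, -4]]
Minor M_{12} = 7*-4 - 2*0
  = -28 - 0 = -28
Sign = (-1)^(1+2) = (-1)^3 = -1
Cofactor C_{12} = -1 * -28 = 28

28


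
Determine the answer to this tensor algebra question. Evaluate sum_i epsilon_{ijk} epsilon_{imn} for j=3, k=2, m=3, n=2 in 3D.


Using the identity: epsilon_{ijk} epsilon_{imn} = delta_{jm} delta_{kn} - delta_{jn} delta_{km}.
delta_{33} = 1
delta_{22} = 1
delta_{32} = 0
delta_{23} = 0
Result = 1 * 1 - 0 * 0 = 1 - 0 = 1

1


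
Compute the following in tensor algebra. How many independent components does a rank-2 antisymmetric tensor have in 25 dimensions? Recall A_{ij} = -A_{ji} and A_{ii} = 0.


An antisymmetric rank-2 tensor satisfies A_{ij} = -A_{ji}, so diagonal entries are zero.
The independent components are the upper-triangular entries: C(n, 2) = n(n-1)/2.
n = 25
C(25, 2) = 25 * 24 / 2 = 600 / 2 = 300

300


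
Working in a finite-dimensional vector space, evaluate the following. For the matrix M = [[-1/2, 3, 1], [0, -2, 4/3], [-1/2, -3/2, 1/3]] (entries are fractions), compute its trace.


The trace is the sum of diagonal entries.
Diagonal: M[1,1] = -1/2, M[2,2] = -2, M[3,3] = 1/3
Tr(M) = -1/2 + -2 + 1/3
Computing step by step:
After adding M[1,1]: -1/2
After adding M[2,2]: -5/2
After adding M[3,3]: -13/6
Tr(M) = -13/6

-13/6


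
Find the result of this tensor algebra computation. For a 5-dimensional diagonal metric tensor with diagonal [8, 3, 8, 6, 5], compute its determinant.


For a diagonal metric, the determinant is the product of diagonal entries.
Diagonal entries: 8, 3, 8, 6, 5
det(g) = 8 * 3 * 8 * 6 * 5 = 5760

5760


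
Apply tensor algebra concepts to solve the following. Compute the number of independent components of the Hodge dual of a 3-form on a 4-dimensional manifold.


The Hodge dual of a p-form on an n-dimensional manifold is an (n-p)-form.
n = 4, p = 3, so dual degree = 4 - 3 = 1
The number of components is C(n, n-p) = C(4, 1) = 4

4


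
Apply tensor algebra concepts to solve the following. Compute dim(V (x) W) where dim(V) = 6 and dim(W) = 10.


The dimension of a tensor product is the product of dimensions.
dim(V) = 6, dim(W) = 10
dim(V (x) W) = 6 * 10 = 60

60


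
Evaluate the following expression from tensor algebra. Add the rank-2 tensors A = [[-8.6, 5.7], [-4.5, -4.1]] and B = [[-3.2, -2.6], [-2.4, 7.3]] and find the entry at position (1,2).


Tensor addition is component-wise: (A + B)_{ij} = A_{ij} + B_{ij}.
A_{12} = 5.7
B_{12} = -2.6
(A + B)_{12} = 5.7 + -2.6 = 3.1

3.1


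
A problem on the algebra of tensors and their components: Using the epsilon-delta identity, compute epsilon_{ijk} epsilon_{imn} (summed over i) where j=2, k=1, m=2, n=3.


Using the identity: epsilon_{ijk} epsilon_{imn} = delta_{jm} delta_{kn} - delta_{jn} delta_{km}.
delta_{22} = 1
delta_{13} = 0
delta_{23} = 0
delta_{12} = 0
Result = 1 * 0 - 0 * 0 = 0 - 0 = 0

0


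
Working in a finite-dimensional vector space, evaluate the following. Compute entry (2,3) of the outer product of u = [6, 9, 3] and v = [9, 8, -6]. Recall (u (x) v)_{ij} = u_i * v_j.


The outer product entry T_{ij} = u_i * v_j.
We need i=2, j=3.
u_2 = 9, v_3 = -6
T_{2,3} = 9 * -6 = -54

-54


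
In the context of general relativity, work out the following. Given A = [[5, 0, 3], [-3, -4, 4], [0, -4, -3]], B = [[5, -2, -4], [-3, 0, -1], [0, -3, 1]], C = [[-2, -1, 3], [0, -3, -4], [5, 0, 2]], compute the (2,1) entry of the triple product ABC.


(ABC)_{21} = sum_m (AB)_{2m} C_{m1}. First compute row 2 of AB.
(AB)_{21} = -3*5 + -4*-3 + 4*0 = -3
(AB)_{22} = -3*-2 + -4*0 + 4*-3 = -6
(AB)_{23} = -3*-4 + -4*-1 + 4*1 = 20
Now contract with column 1 of C:
(AB)_{21} * C_{11} = -3 * -2 = 6
(AB)_{22} * C_{21} = -6 * 0 = 0
(AB)_{23} * C_{31} = 20 * 5 = 100
(ABC)_{21} = 6 + 0 + 100 = 106

106


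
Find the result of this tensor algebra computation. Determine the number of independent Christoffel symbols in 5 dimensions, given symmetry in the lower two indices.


Christoffel symbols Gamma^k_{ij} are symmetric in i,j, so there are d * d(d+1)/2 independent symbols.
d = 5
d(d+1)/2 = 5 * 6 / 2 = 15
Total = 5 * 15 = 75

75


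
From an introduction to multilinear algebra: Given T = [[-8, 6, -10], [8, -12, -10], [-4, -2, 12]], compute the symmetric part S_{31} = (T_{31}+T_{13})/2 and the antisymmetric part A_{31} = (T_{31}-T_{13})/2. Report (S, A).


T_{31} = -4
T_{13} = -10
S_{31} = (-4 + -10)/2 = -14/2 = -7
A_{31} = (-4 - -10)/2 = 6/2 = 3
Check: S + A = -7 + 3 = -4 = T_{31}.

(-7, 3)


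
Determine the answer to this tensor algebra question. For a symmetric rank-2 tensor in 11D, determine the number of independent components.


A symmetric rank-2 tensor in d dimensions has d(d+1)/2 independent components.
d = 11
d(d+1)/2 = 11 * 12 / 2 = 132 / 2 = 66

66


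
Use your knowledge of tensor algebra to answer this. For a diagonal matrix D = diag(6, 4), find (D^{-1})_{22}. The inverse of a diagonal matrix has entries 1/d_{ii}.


For a diagonal matrix, the inverse has entries (D^{-1})_{ii} = 1/d_{ii}.
The diagonal entries are: d_{11} = 6, d_{22} = 4
We need (D^{-1})_{22} = 1/d_{22} = 1/4 = 1/4

1/4


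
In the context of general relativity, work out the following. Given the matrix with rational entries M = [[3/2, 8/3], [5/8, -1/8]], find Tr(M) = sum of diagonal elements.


The trace is the sum of diagonal entries.
Diagonal: M[1,1] = 3/2, M[2,2] = -1/8
Tr(M) = 3/2 + -1/8
Computing step by step:
After adding M[1,1]: 3/2
After adding M[2,2]: 11/8
Tr(M) = 11/8

11/8


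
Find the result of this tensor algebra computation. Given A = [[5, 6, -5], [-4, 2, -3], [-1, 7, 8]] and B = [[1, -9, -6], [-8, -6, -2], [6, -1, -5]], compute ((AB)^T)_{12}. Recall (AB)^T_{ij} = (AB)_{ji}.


(AB)^T_{ij} = (AB)_{ji} = sum_k A_{jk} B_{ki}.
For i=1, j=2 we need (AB)_{21}:
A_{21} * B_{11} = -4 * 1 = -4
A_{22} * B_{21} = 2 * -8 = -16
A_{23} * B_{31} = -3 * 6 = -18
Sum = -4 + -16 + -18 = -38

-38


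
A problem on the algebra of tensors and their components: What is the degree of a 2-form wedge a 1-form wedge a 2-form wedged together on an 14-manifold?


The degree of a wedge product is the sum of the degrees of the individual forms.
Degrees: 2, 1, 2
Total degree = 2 + 1 + 2 = 5

5


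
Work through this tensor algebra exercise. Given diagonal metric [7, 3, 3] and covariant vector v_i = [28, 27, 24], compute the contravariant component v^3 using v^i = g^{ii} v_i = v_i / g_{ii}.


To raise an index with a diagonal metric: v^i = v_i / g_{ii}.
For index 3: v_3 = 24, g_{33} = 3
v^3 = 24 / 3 = 8

8


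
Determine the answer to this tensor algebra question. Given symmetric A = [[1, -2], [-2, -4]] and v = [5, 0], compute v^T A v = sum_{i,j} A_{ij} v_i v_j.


First compute Av:
(Av)_1 = 1*5 + -2*0 = 5
(Av)_2 = -2*5 + -4*0 = -10
Av = [5, -10]
Then v^T (Av) = 5*5 + 0*-10
= 25 + 0 = 25

25


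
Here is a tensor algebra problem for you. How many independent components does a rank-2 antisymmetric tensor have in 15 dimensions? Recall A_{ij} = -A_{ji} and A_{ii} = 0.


An antisymmetric rank-2 tensor satisfies A_{ij} = -A_{ji}, so diagonal entries are zero.
The independent components are the upper-triangular entries: C(n, 2) = n(n-1)/2.
n = 15
C(15, 2) = 15 * 14 / 2 = 210 / 2 = 105

105


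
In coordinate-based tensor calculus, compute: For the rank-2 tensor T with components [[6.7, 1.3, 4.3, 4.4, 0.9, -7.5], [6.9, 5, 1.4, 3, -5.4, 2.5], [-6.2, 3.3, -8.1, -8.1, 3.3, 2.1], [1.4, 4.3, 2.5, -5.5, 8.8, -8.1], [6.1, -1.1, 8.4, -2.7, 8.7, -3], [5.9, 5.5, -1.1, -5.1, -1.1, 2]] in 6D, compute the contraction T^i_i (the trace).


The contraction (trace) of a rank-2 tensor is the sum of its diagonal elements.
Diagonal entries: A[1,1] = 6.7, A[2,2] = 5, A[3,3] = -8.1, A[4,4] = -5.5, A[5,5] = 8.7, A[6,6] = 2
Tr(A) = 6.7 + 5 + -8.1 + -5.5 + 8.7 + 2 = 8.8

8.8


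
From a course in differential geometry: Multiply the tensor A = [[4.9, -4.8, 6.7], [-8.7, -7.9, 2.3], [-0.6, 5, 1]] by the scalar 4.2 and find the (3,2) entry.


Scalar multiplication: (cA)_{ij} = c * A_{ij}.
c = 4.2
A_{32} = 5
(cA)_{32} = 4.2 * 5 = 21

21


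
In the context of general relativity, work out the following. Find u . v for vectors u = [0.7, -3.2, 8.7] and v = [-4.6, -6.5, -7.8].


The inner product u . v = sum of u_i * v_i.
Term-by-term: 0.7 * -4.6, -3.2 * -6.5, 8.7 * -7.8
Products: -3.22, 20.8, -67.86
Sum = -3.22 + 20.8 + -67.86 = -50.28

-50.28


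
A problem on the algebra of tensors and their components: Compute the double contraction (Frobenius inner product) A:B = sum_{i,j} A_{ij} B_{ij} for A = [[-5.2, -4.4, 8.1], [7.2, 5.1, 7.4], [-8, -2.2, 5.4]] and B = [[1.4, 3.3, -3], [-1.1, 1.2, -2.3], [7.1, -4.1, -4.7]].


A:B = sum over all i,j of A_{ij} * B_{ij}.
Row 1: -5.2*1.4=-7.28, -4.4*3.3=-14.52, 8.1*-3=-24.3 => row sum = -46.1
Row 2: 7.2*-1.1=-7.92, 5.1*1.2=6.12, 7.4*-2.3=-17.02 => row sum = -18.82
Row 3: -8*7.1=-56.8, -2.2*-4.1=9.02, 5.4*-4.7=-25.38 => row sum = -73.16
Total = -46.1 + -18.82 + -73.16 = -138.08

-138.08


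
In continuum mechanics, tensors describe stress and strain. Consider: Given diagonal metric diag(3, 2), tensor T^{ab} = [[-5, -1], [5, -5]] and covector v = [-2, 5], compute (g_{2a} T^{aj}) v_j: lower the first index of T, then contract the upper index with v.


Step 1: lower the first index. For a diagonal metric, g_{ia} T^{aj} = g_{ii} T^{ij} (no sum on i).
g_{22} = 2
S_2{}^1 = 2 * T^{21} = 2 * 5 = 10
S_2{}^2 = 2 * T^{22} = 2 * -5 = -10
Step 2: contract S_2{}^j with v_j.
S_2{}^1 * v_1 = 10 * -2 = -20
S_2{}^2 * v_2 = -10 * 5 = -50
Result = -20 + -50 = -70

-70


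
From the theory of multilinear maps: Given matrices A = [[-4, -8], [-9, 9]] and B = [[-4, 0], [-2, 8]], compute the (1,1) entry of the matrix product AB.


(AB)_{ij} = sum_k A_{ik} B_{kj}.
For i=1, j=1:
A_{11} * B_{11} = -4 * -4 = 16
A_{12} * B_{21} = -8 * -2 = 16
Sum = 16 + 16 = 32

32


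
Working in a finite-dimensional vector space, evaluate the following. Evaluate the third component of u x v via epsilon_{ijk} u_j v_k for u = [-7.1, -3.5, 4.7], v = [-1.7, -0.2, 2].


(u x v)_3 = sum_{j,k} epsilon_{3jk} u_j v_k. Only permutations of (1,2,3) contribute; the two non-zero terms are:
eps_{312} u_1 v_2 = 1 * -7.1 * -0.2 = 1.42
eps_{321} u_2 v_1 = -1 * -3.5 * -1.7 = -5.95
(u x v)_3 = -4.53

-4.53


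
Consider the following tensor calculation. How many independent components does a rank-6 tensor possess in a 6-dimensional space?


The number of components of a rank-r tensor in d dimensions is d^r.
Here d = 6 and r = 6.
6^6 = 46656

46656


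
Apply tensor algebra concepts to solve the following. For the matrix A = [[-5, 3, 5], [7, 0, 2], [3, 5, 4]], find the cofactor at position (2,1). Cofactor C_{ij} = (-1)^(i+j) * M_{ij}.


To find cofactor C_{21}, delete row 2 and column 1.
The resulting 2x2 submatrix is: [[3, 5], [5, 4]]
Minor M_{21} = 3*4 - 5*5
  = 12 - 25 = -13
Sign = (-1)^(2+1) = (-1)^3 = -1
Cofactor C_{21} = -1 * -13 = 13

13


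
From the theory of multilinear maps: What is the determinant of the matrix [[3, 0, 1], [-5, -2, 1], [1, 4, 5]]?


Expanding along the first row, det(A) = a11*M_11 - a12*M_12 + a13*M_13, where M_1j is the (1,j) minor.
Minor M_11 = -2*5 - 1*4 = -14
Minor M_12 = -5*5 - 1*1 = -26
Minor M_13 = -5*4 - -2*1 = -18
det = 3*(-14) - 0*(-26) + 1*(-18)
    = -42 - 0 + -18
    = -60

-60


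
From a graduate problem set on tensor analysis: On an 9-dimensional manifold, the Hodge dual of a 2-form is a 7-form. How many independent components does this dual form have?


The Hodge dual of a p-form on an n-dimensional manifold is an (n-p)-form.
n = 9, p = 2, so dual degree = 9 - 2 = 7
The number of components is C(n, n-p) = C(9, 7) = 36

36


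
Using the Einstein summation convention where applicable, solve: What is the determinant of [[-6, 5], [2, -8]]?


For a 2x2 matrix [[a, b], [c, d]], det = a*d - b*c.
a = -6, b = 5, c = 2, d = -8
a*d = -6 * -8 = 48
b*c = 5 * 2 = 10
det = 48 - 10 = 38

38


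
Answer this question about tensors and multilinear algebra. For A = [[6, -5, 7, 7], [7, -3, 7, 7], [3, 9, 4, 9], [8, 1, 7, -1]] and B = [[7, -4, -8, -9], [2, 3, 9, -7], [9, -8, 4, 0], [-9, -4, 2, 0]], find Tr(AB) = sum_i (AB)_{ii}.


Tr(AB) = sum_i (AB)_{ii} where (AB)_{ii} = sum_k A_{ik} B_{ki}.
(AB)_{11} = 6*7 + -5*2 + 7*9 + 7*-9 = 32
(AB)_{22} = 7*-4 + -3*3 + 7*-8 + 7*-4 = -121
(AB)_{33} = 3*-8 + 9*9 + 4*4 + 9*2 = 91
(AB)_{44} = 8*-9 + 1*-7 + 7*0 + -1*0 = -79
Tr(AB) = 32 + -121 + 91 + -79 = -77

-77


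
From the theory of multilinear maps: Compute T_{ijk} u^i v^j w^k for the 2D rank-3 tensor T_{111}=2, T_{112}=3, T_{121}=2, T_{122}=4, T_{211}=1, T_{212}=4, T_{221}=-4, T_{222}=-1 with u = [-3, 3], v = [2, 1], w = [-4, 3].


S = sum over i,j,k of T_{ijk} u_i v_j w_k. Expanding all 8 terms:
T_{111}*u_1*v_1*w_1 = 2*-3*2*-4 = 48  (running total: 48)
T_{112}*u_1*v_1*w_2 = 3*-3*2*3 = -54  (running total: -6)
T_{121}*u_1*v_2*w_1 = 2*-3*1*-4 = 24  (running total: 18)
T_{122}*u_1*v_2*w_2 = 4*-3*1*3 = -36  (running total: -18)
T_{211}*u_2*v_1*w_1 = 1*3*2*-4 = -24  (running total: -42)
T_{212}*u_2*v_1*w_2 = 4*3*2*3 = 72  (running total: 30)
T_{221}*u_2*v_2*w_1 = -4*3*1*-4 = 48  (running total: 78)
T_{222}*u_2*v_2*w_2 = -1*3*1*3 = -9  (running total: 69)
S = 69

69


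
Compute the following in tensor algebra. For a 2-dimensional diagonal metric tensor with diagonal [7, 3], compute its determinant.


For a diagonal metric, the determinant is the product of diagonal entries.
Diagonal entries: 7, 3
det(g) = 7 * 3 = 21

21


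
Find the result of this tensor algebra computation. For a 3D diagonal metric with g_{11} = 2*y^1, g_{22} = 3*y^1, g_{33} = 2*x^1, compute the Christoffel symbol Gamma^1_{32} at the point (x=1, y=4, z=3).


For a diagonal metric, Gamma^k_{ij} = (1/2) g^{kk} (dg_{ik}/dx_j + dg_{jk}/dx_i - dg_{ij}/dx_k).
The metric is diagonal, so g_{ab} = 0 for a != b.
At the given point: g_{11} = 8, g_{22} = 12, g_{33} = 2
g^{11} = 1/8
dg_{31}/dx_2 = 0 (off-diagonal)
dg_{21}/dx_3 = 0 (off-diagonal)
dg_{32}/dx_1 = 0 (off-diagonal)
Numerator = 0 + 0 - 0 = 0
Gamma^1_{32} = 0 / (2 * 8) = 0

0


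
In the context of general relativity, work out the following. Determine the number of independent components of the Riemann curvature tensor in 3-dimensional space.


The Riemann tensor in d dimensions has d^2(d^2 - 1)/12 independent components.
d = 3, so d^2 = 9
d^2 - 1 = 8
d^2(d^2 - 1) = 9 * 8 = 72
Divide by 12: 72 / 12 = 6

6


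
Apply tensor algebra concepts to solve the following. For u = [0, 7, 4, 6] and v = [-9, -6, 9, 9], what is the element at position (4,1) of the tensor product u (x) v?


The outer product entry T_{ij} = u_i * v_j.
We need i=4, j=1.
u_4 = 6, v_1 = -9
T_{4,1} = 6 * -9 = -54

-54


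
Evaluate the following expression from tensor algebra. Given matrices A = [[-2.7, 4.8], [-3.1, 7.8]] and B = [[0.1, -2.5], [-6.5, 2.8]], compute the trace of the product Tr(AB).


Tr(AB) = sum_i (AB)_{ii} where (AB)_{ii} = sum_k A_{ik} B_{ki}.
(AB)_{11} = -2.7*0.1 + 4.8*-6.5 = -31.47
(AB)_{22} = -3.1*-2.5 + 7.8*2.8 = 29.59
Tr(AB) = -31.47 + 29.59 = -1.88

-1.88


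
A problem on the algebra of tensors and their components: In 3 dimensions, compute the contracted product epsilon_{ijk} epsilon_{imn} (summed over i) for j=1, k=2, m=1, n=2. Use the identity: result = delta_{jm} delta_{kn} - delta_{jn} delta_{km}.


Using the identity: epsilon_{ijk} epsilon_{imn} = delta_{jm} delta_{kn} - delta_{jn} delta_{km}.
delta_{11} = 1
delta_{22} = 1
delta_{12} = 0
delta_{21} = 0
Result = 1 * 1 - 0 * 0 = 1 - 0 = 1

1


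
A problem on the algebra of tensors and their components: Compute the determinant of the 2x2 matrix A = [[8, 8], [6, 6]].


For a 2x2 matrix [[a, b], [c, d]], det = a*d - b*c.
a = 8, b = 8, c = 6, d = 6
a*d = 8 * 6 = 48
b*c = 8 * 6 = 48
det = 48 - 48 = 0

0


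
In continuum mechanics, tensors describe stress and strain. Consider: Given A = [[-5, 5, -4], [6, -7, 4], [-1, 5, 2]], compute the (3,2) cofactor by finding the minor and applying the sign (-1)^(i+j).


To find cofactor C_{32}, delete row 3 and column 2.
The resulting 2x2 submatrix is: [[-5, -4], [6, 4]]
Minor M_{32} = -5*4 - -4*6
  = -20 - -24 = 4
Sign = (-1)^(3+2) = (-1)^5 = -1
Cofactor C_{32} = -1 * 4 = -4

-4


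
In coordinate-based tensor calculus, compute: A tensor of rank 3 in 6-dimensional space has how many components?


The number of components of a rank-r tensor in d dimensions is d^r.
Here d = 6 and r = 3.
6^3 = 216

216


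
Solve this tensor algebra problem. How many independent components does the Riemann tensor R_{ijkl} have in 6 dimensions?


The Riemann tensor in d dimensions has d^2(d^2 - 1)/12 independent components.
d = 6, so d^2 = 36
d^2 - 1 = 35
d^2(d^2 - 1) = 36 * 35 = 1260
Divide by 12: 1260 / 12 = 105

105


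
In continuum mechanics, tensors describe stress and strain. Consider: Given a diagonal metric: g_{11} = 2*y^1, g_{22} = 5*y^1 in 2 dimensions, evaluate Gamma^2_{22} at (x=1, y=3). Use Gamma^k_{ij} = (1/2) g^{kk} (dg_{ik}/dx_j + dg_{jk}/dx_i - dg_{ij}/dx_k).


For a diagonal metric, Gamma^k_{ij} = (1/2) g^{kk} (dg_{ik}/dx_j + dg_{jk}/dx_i - dg_{ij}/dx_k).
The metric is diagonal, so g_{ab} = 0 for a != b.
At the given point: g_{11} = 6, g_{22} = 15
g^{22} = 1/15
dg_{22}/dx_2 = dg_{22}/dx_2 = 5
dg_{22}/dx_2 = dg_{22}/dx_2 = 5
dg_{22}/dx_2 = dg_{22}/dx_2 = 5
Numerator = 5 + 5 - 5 = 5
Gamma^2_{22} = 5 / (2 * 15) = 1/6

1/6
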